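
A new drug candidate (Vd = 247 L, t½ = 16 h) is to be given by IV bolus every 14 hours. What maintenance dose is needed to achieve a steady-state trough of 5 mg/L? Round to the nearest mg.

1030 mg

τ/t½ = 14/16 ≈ 0.875, so f = (1/2)^(14/16) ≈ 0.545254.
Cmin,ss = (D/Vd)·f/(1−f), so D = Cmin,ss·Vd·(1−f)/f.
D = 5 × 247 × (1−f)/f ≈ 5 × 247 × 0.83401 ≈ 1030.00 mg.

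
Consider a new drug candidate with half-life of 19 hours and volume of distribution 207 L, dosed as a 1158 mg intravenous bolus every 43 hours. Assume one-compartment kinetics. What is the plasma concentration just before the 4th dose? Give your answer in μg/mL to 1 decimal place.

f = (1/2)^(τ/t½) = (1/2)^(43/19) ≈ 0.2083.
C₀ = D/Vd = 1158/207 ≈ 5.594 μg/mL.
Before the 4th dose, 3 doses have been given. Superposition: Cmin = C₀·(f + f² + … + f^3).
≈ 5.594 × (0.2083 + 0.0434 + 0.0090) ≈ 5.594 × 0.2607 ≈ 1.458 μg/mL.

1.5 μg/mL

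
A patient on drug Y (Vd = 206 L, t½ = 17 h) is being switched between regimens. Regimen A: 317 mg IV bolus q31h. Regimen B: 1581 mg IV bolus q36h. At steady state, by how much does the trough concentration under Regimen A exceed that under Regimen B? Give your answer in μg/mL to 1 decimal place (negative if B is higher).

-1.7 μg/mL

Regimen A: f = (1/2)^(31/17) ≈ 0.2825; Cmin,ss = (317/206)·f/(1−f) ≈ 0.606 μg/mL.
Regimen B: f = (1/2)^(36/17) ≈ 0.2304; Cmin,ss = (1581/206)·f/(1−f) ≈ 2.298 μg/mL.
Difference ≈ 0.606 − 2.298 ≈ -1.692 μg/mL.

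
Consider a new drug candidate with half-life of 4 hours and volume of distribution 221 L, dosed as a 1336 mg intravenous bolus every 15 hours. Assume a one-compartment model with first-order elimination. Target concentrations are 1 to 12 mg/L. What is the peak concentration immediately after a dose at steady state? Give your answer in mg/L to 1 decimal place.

τ/t½ = 15/4 ≈ 3.75, so fraction remaining f = (1/2)^(15/4) ≈ 0.0743.
Accumulation ratio R = 1/(1 − f) ≈ 1/0.9257 ≈ 1.0803.
Single-dose peak C₀ = D/Vd = 1336/221 ≈ 6.045 mg/L.
Steady-state peak Cmax,ss = C₀·R ≈ 6.045 × 1.0803 ≈ 6.530 mg/L.
Peak 6.5 mg/L vs MTC 12 mg/L: below toxic threshold.

6.5 mg/L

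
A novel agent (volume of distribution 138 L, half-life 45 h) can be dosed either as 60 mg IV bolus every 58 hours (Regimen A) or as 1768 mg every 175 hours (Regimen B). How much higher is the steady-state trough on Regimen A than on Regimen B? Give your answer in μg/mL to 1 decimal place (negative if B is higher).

-0.6 μg/mL

Regimen A: f = (1/2)^(58/45) ≈ 0.4093; Cmin,ss = (60/138)·f/(1−f) ≈ 0.301 μg/mL.
Regimen B: f = (1/2)^(175/45) ≈ 0.0675; Cmin,ss = (1768/138)·f/(1−f) ≈ 0.927 μg/mL.
Difference ≈ 0.301 − 0.927 ≈ -0.626 μg/mL.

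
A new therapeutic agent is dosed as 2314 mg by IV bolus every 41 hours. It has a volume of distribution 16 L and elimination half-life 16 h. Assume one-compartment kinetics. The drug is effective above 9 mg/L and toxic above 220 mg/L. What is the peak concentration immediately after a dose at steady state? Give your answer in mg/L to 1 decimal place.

174.1 mg/L

τ/t½ = 41/16 ≈ 2.5625, so fraction remaining f = (1/2)^(41/16) ≈ 0.1693.
At steady state, accumulation factor R = 1/(1 − e^(−kτ)) ≈ 1.2038.
Single-dose peak C₀ = D/Vd = 2314/16 ≈ 144.625 mg/L.
Steady-state peak Cmax,ss = C₀·R ≈ 144.625 × 1.2038 ≈ 174.100 mg/L.
Peak 174.1 mg/L vs MTC 220 mg/L: below toxic threshold.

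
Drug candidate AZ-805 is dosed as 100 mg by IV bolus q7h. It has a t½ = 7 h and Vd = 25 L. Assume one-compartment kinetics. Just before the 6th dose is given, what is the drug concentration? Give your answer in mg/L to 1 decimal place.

f = (1/2)^(τ/t½) = (1/2)^(7/7) ≈ 0.5000.
C₀ = D/Vd = 100/25 ≈ 4.000 mg/L.
Before the 6th dose, 5 doses have been given. Superposition: Cmin = C₀·(f + f² + … + f^5).
≈ 4.000 × (0.5000 + 0.2500 + 0.1250 + 0.0625 + 0.0313) ≈ 4.000 × 0.9688 ≈ 3.875 mg/L.

3.9 mg/L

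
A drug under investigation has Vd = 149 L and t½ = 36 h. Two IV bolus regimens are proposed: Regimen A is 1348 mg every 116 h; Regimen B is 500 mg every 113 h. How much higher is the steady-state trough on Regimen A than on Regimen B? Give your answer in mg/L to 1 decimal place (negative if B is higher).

0.7 mg/L

Regimen A: f = (1/2)^(116/36) ≈ 0.1072; Cmin,ss = (1348/149)·f/(1−f) ≈ 1.086 mg/L.
Regimen B: f = (1/2)^(113/36) ≈ 0.1135; Cmin,ss = (500/149)·f/(1−f) ≈ 0.430 mg/L.
Difference ≈ 1.086 − 0.430 ≈ 0.656 mg/L.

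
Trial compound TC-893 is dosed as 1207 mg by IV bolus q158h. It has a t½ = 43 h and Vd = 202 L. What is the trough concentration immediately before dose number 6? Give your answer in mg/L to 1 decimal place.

0.5 mg/L

f = (1/2)^(τ/t½) = (1/2)^(158/43) ≈ 0.0783.
C₀ = D/Vd = 1207/202 ≈ 5.975 mg/L.
Before the 6th dose, 5 doses have been given. Superposition: Cmin = C₀·(f + f² + … + f^5).
≈ 5.975 × (0.0783 + 0.0061 + 0.0005 + 0.0000 + 0.0000) ≈ 5.975 × 0.0849 ≈ 0.507 mg/L.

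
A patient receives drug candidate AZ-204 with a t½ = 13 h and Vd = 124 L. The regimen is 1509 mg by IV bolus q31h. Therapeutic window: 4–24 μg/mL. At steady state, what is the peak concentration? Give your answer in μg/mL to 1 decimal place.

15.1 μg/mL

Over one 31-h interval, 31/13 ≈ 2.3846 half-lives elapse, leaving f ≈ 0.1915 of each dose.
Accumulation ratio R = 1/(1 − f) ≈ 1/0.8085 ≈ 1.2369.
Single-dose peak C₀ = D/Vd = 1509/124 ≈ 12.169 μg/mL.
Cmax,ss = C₀/(1 − f) ≈ 12.169/0.8085 ≈ 15.051 μg/mL.
Peak 15.1 μg/mL vs MTC 24 μg/mL: below toxic threshold.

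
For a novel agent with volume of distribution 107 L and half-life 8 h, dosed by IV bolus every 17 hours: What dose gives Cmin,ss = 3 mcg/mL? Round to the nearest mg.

τ/t½ = 17/8 ≈ 2.125, so f = (1/2)^(17/8) ≈ 0.229251.
Cmin,ss = (D/Vd)·f/(1−f), so D = Cmin,ss·Vd·(1−f)/f.
D = 3 × 107 × (1−f)/f ≈ 3 × 107 × 3.36203 ≈ 1079.21 mg.

1079 mg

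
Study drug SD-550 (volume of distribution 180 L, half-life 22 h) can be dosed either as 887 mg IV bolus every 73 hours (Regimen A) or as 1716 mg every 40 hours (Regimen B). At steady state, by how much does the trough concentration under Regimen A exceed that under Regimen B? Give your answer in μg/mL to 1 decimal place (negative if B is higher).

Regimen A: f = (1/2)^(73/22) ≈ 0.1003; Cmin,ss = (887/180)·f/(1−f) ≈ 0.549 μg/mL.
Regimen B: f = (1/2)^(40/22) ≈ 0.2836; Cmin,ss = (1716/180)·f/(1−f) ≈ 3.774 μg/mL.
Difference ≈ 0.549 − 3.774 ≈ -3.225 μg/mL.

-3.2 μg/mL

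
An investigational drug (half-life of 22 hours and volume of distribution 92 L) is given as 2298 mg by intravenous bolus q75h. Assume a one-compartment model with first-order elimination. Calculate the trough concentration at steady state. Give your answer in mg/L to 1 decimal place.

τ/t½ = 75/22 ≈ 3.4091, so fraction remaining f = (1/2)^(75/22) ≈ 0.0941.
At steady state, accumulation factor R = 1/(1 − e^(−kτ)) ≈ 1.1039.
Each bolus raises the concentration by D/Vd = 2298/92 ≈ 24.978 mg/L.
Steady-state peak Cmax,ss = C₀·R ≈ 24.978 × 1.1039 ≈ 27.573 mg/L.
Steady-state trough Cmin,ss = Cmax,ss·f ≈ 27.573 × 0.0941 ≈ 2.595 mg/L.

2.6 mg/L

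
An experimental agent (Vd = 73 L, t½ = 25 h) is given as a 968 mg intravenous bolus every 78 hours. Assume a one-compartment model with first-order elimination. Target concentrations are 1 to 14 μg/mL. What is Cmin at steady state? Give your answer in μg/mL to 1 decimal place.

1.7 μg/mL

k = ln2/t½ = ln2/25 ≈ 0.027726 h⁻¹; fraction remaining f = e^(−kτ) = e^(−0.027726×78) ≈ 0.1150.
Single-dose peak C₀ = D/Vd = 968/73 ≈ 13.260 μg/mL.
Steady-state trough Cmin,ss = C₀·f/(1−f) ≈ 13.260 × 0.1150/0.8850 ≈ 1.723 μg/mL.
Trough 1.7 μg/mL vs MEC 1 μg/mL: adequate.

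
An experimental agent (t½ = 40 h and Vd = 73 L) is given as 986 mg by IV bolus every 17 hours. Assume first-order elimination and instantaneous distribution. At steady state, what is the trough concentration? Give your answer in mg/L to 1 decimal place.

τ/t½ = 17/40 ≈ 0.425, so fraction remaining f = (1/2)^(17/40) ≈ 0.7448.
Accumulation ratio R = 1/(1 − f) ≈ 1/0.2552 ≈ 3.9185.
Single-dose peak C₀ = D/Vd = 986/73 ≈ 13.507 mg/L.
Cmax,ss = C₀/(1 − f) ≈ 13.507/0.2552 ≈ 52.927 mg/L.
One interval later, Cmin,ss = Cmax,ss·e^(−kτ) ≈ 52.927 × 0.7448 ≈ 39.420 mg/L.

39.4 mg/L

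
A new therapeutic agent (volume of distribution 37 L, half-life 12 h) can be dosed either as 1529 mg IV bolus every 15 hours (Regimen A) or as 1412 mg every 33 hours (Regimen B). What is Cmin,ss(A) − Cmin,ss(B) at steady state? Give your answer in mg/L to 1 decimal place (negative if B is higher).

Regimen A: f = (1/2)^(15/12) ≈ 0.4204; Cmin,ss = (1529/37)·f/(1−f) ≈ 29.974 mg/L.
Regimen B: f = (1/2)^(33/12) ≈ 0.1487; Cmin,ss = (1412/37)·f/(1−f) ≈ 6.666 mg/L.
Difference ≈ 29.974 − 6.666 ≈ 23.308 mg/L.

23.3 mg/L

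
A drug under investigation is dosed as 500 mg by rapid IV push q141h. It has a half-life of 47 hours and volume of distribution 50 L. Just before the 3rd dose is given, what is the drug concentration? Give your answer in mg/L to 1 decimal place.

f = (1/2)^(τ/t½) = (1/2)^(141/47) ≈ 0.1250.
C₀ = D/Vd = 500/50 ≈ 10.000 mg/L.
Before the 3rd dose, 2 doses have been given. Superposition: Cmin = C₀·(f + f²).
≈ 10.000 × (0.1250 + 0.0156) ≈ 10.000 × 0.1406 ≈ 1.406 mg/L.

1.4 mg/L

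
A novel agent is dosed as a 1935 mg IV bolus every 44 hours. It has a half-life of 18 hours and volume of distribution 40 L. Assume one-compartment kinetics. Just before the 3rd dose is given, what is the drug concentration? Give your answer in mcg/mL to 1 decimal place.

10.5 mcg/mL

f = (1/2)^(τ/t½) = (1/2)^(44/18) ≈ 0.1837.
C₀ = D/Vd = 1935/40 ≈ 48.375 mcg/mL.
Before the 3rd dose, 2 doses have been given. Superposition: Cmin = C₀·(f + f²).
≈ 48.375 × (0.1837 + 0.0337) ≈ 48.375 × 0.2174 ≈ 10.517 mcg/mL.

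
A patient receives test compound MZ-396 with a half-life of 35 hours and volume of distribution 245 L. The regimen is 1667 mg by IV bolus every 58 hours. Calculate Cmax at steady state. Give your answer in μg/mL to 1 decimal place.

10.0 μg/mL

k = ln2/t½ = ln2/35 ≈ 0.019804 h⁻¹; fraction remaining f = e^(−kτ) = e^(−0.019804×58) ≈ 0.3171.
At steady state, accumulation factor R = 1/(1 − e^(−kτ)) ≈ 1.4643.
Each bolus raises the concentration by D/Vd = 1667/245 ≈ 6.804 μg/mL.
Cmax,ss = C₀/(1 − f) ≈ 6.804/0.6829 ≈ 9.963 μg/mL.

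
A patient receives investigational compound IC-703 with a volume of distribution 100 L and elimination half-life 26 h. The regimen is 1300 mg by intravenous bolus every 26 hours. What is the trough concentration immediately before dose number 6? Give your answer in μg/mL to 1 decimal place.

f = (1/2)^(τ/t½) = (1/2)^(26/26) ≈ 0.5000.
C₀ = D/Vd = 1300/100 ≈ 13.000 μg/mL.
Before the 6th dose, 5 doses have been given. Superposition: Cmin = C₀·(f + f² + … + f^5).
≈ 13.000 × (0.5000 + 0.2500 + 0.1250 + 0.0625 + 0.0313) ≈ 13.000 × 0.9688 ≈ 12.594 μg/mL.

12.6 μg/mL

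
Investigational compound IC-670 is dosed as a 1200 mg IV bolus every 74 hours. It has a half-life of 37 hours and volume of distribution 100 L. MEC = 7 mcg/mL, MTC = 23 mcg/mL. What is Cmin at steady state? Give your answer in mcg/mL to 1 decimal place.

τ = 74 h = 2 half-lives, so f = (1/2)^2 = 0.25.
At steady state, R = 1/(1 − 0.25) = 4/3.
Single-dose peak C₀ = D/Vd = 1200/100 = 12 mcg/mL.
Steady-state peak Cmax,ss = C₀·R = 12 × 4/3 ≈ 16.000 mcg/mL.
Steady-state trough Cmin,ss = Cmax,ss·f ≈ 16.000 × 0.25 ≈ 4.000 mcg/mL.
Trough 4.0 mcg/mL vs MEC 7 mcg/mL: subtherapeutic.

4.0 mcg/mL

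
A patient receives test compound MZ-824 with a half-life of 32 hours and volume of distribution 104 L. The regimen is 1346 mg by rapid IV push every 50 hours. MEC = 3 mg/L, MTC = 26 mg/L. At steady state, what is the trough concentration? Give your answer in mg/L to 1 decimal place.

6.6 mg/L

Over one 50-h interval, 50/32 ≈ 1.5625 half-lives elapse, leaving f ≈ 0.3386 of each dose.
Accumulation ratio R = 1/(1 − f) ≈ 1/0.6614 ≈ 1.5119.
Each bolus raises the concentration by D/Vd = 1346/104 ≈ 12.942 mg/L.
Steady-state peak Cmax,ss = C₀·R ≈ 12.942 × 1.5119 ≈ 19.567 mg/L.
One interval later, Cmin,ss = Cmax,ss·e^(−kτ) ≈ 19.567 × 0.3386 ≈ 6.625 mg/L.
Trough 6.6 mg/L vs MEC 3 mg/L: adequate.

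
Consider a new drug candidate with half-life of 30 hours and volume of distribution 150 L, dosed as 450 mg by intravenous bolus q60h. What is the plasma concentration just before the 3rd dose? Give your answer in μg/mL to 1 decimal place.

0.9 μg/mL

f = (1/2)^(τ/t½) = (1/2)^(60/30) ≈ 0.2500.
C₀ = D/Vd = 450/150 ≈ 3.000 μg/mL.
Before the 3rd dose, 2 doses have been given. Superposition: Cmin = C₀·(f + f²).
≈ 3.000 × (0.2500 + 0.0625) ≈ 3.000 × 0.3125 ≈ 0.938 μg/mL.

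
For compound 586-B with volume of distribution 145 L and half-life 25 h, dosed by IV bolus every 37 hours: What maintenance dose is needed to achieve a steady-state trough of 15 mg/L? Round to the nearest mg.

3892 mg

τ/t½ = 37/25 ≈ 1.48, so f = (1/2)^(37/25) ≈ 0.358489.
Cmin,ss = (D/Vd)·f/(1−f), so D = Cmin,ss·Vd·(1−f)/f.
D = 15 × 145 × (1−f)/f ≈ 15 × 145 × 1.78949 ≈ 3892.14 mg.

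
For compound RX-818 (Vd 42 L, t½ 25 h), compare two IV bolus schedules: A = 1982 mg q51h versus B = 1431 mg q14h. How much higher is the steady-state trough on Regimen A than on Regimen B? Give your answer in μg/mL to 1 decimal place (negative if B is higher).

-56.7 μg/mL

Regimen A: f = (1/2)^(51/25) ≈ 0.2432; Cmin,ss = (1982/42)·f/(1−f) ≈ 15.165 μg/mL.
Regimen B: f = (1/2)^(14/25) ≈ 0.6783; Cmin,ss = (1431/42)·f/(1−f) ≈ 71.839 μg/mL.
Difference ≈ 15.165 − 71.839 ≈ -56.674 μg/mL.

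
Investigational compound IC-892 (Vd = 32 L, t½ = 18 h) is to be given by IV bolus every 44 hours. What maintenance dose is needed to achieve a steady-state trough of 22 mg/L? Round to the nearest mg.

3128 mg

τ/t½ = 44/18 ≈ 2.4444, so f = (1/2)^(44/18) ≈ 0.183717.
Cmin,ss = (D/Vd)·f/(1−f), so D = Cmin,ss·Vd·(1−f)/f.
D = 22 × 32 × (1−f)/f ≈ 22 × 32 × 4.44315 ≈ 3127.98 mg.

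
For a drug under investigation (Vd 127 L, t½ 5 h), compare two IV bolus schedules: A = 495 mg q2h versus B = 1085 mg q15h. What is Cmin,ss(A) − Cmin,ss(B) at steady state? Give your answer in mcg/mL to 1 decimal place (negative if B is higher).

11.0 mcg/mL

Regimen A: f = (1/2)^(2/5) ≈ 0.7579; Cmin,ss = (495/127)·f/(1−f) ≈ 12.202 mcg/mL.
Regimen B: f = (1/2)^(15/5) ≈ 0.1250; Cmin,ss = (1085/127)·f/(1−f) ≈ 1.220 mcg/mL.
Difference ≈ 12.202 − 1.220 ≈ 10.982 mcg/mL.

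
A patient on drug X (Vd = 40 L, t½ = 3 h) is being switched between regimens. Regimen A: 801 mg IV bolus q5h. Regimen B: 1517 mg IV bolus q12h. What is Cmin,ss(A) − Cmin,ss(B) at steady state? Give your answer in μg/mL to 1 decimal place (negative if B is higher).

Regimen A: f = (1/2)^(5/3) ≈ 0.3150; Cmin,ss = (801/40)·f/(1−f) ≈ 9.209 μg/mL.
Regimen B: f = (1/2)^(12/3) ≈ 0.0625; Cmin,ss = (1517/40)·f/(1−f) ≈ 2.528 μg/mL.
Difference ≈ 9.209 − 2.528 ≈ 6.681 μg/mL.

6.7 μg/mL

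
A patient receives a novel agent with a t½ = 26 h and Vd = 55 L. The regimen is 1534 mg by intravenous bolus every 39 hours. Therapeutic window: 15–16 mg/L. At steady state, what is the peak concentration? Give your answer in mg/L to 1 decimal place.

Over one 39-h interval, 39/26 ≈ 1.5 half-lives elapse, leaving f ≈ 0.3536 of each dose.
Accumulation ratio R = 1/(1 − f) ≈ 1/0.6464 ≈ 1.5470.
Each bolus raises the concentration by D/Vd = 1534/55 ≈ 27.891 mg/L.
Steady-state peak Cmax,ss = C₀·R ≈ 27.891 × 1.5470 ≈ 43.147 mg/L.
Peak 43.1 mg/L vs MTC 16 mg/L: exceeds toxic threshold.

43.1 mg/L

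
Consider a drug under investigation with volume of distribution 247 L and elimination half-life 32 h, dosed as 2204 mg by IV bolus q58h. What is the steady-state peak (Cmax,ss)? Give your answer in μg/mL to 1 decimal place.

12.5 μg/mL

τ/t½ = 58/32 ≈ 1.8125, so fraction remaining f = (1/2)^(58/32) ≈ 0.2847.
At steady state, accumulation factor R = 1/(1 − e^(−kτ)) ≈ 1.3980.
Single-dose peak C₀ = D/Vd = 2204/247 ≈ 8.923 μg/mL.
Cmax,ss = C₀/(1 − f) ≈ 8.923/0.7153 ≈ 12.474 μg/mL.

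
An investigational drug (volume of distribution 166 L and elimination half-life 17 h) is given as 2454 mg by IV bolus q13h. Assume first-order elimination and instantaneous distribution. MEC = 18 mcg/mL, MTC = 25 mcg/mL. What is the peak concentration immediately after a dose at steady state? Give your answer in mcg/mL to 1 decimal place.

τ/t½ = 13/17 ≈ 0.76471, so fraction remaining f = (1/2)^(13/17) ≈ 0.5886.
At steady state, accumulation factor R = 1/(1 − e^(−kτ)) ≈ 2.4307.
Each bolus raises the concentration by D/Vd = 2454/166 ≈ 14.783 mcg/mL.
Cmax,ss = C₀/(1 − f) ≈ 14.783/0.4114 ≈ 35.933 mcg/mL.
Peak 35.9 mcg/mL vs MTC 25 mcg/mL: exceeds toxic threshold.

35.9 mcg/mL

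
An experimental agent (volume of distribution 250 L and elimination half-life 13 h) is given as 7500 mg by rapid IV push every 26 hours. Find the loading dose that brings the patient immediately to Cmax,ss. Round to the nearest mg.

10000 mg

f = (1/2)^(26/13) ≈ 0.250000; accumulation ratio R = 1/(1−f) ≈ 1.33333.
Loading dose to hit Cmax,ss on first dose: D_load = D_maint·R ≈ 7500 × 1.33333 ≈ 9999.97 mg.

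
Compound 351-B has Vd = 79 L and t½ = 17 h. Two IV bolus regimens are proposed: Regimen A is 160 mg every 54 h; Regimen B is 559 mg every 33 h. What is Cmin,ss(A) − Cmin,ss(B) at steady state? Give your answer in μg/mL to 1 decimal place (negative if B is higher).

Regimen A: f = (1/2)^(54/17) ≈ 0.1106; Cmin,ss = (160/79)·f/(1−f) ≈ 0.252 μg/mL.
Regimen B: f = (1/2)^(33/17) ≈ 0.2604; Cmin,ss = (559/79)·f/(1−f) ≈ 2.491 μg/mL.
Difference ≈ 0.252 − 2.491 ≈ -2.239 μg/mL.

-2.2 μg/mL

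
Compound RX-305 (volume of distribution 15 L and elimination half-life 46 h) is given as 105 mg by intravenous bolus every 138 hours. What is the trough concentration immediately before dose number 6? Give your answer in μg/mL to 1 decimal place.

f = (1/2)^(τ/t½) = (1/2)^(138/46) ≈ 0.1250.
C₀ = D/Vd = 105/15 ≈ 7.000 μg/mL.
Before the 6th dose, 5 doses have been given. Superposition: Cmin = C₀·(f + f² + … + f^5).
≈ 7.000 × (0.1250 + 0.0156 + 0.0020 + 0.0002 + 0.0000) ≈ 7.000 × 0.1428 ≈ 1.000 μg/mL.

1.0 μg/mL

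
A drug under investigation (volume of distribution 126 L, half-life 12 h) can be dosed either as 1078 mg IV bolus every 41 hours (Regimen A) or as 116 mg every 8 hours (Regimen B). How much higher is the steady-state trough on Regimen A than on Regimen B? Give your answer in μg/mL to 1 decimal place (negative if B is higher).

Regimen A: f = (1/2)^(41/12) ≈ 0.0936; Cmin,ss = (1078/126)·f/(1−f) ≈ 0.883 μg/mL.
Regimen B: f = (1/2)^(8/12) ≈ 0.6300; Cmin,ss = (116/126)·f/(1−f) ≈ 1.568 μg/mL.
Difference ≈ 0.883 − 1.568 ≈ -0.685 μg/mL.

-0.7 μg/mL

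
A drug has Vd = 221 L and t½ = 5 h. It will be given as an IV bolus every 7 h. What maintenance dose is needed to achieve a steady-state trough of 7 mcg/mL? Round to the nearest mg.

τ/t½ = 7/5 ≈ 1.4, so f = (1/2)^(7/5) ≈ 0.378929.
Cmin,ss = (D/Vd)·f/(1−f), so D = Cmin,ss·Vd·(1−f)/f.
D = 7 × 221 × (1−f)/f ≈ 7 × 221 × 1.63902 ≈ 2535.56 mg.

2536 mg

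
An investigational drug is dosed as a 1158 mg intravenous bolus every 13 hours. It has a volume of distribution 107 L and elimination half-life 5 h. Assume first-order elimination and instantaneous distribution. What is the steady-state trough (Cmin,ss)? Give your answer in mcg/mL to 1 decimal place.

k = ln2/t½ = ln2/5 ≈ 0.138629 h⁻¹; fraction remaining f = e^(−kτ) = e^(−0.138629×13) ≈ 0.1649.
Single-dose peak C₀ = D/Vd = 1158/107 ≈ 10.822 mcg/mL.
Steady-state trough Cmin,ss = C₀·f/(1−f) ≈ 10.822 × 0.1649/0.8351 ≈ 2.137 mcg/mL.

2.1 mcg/mL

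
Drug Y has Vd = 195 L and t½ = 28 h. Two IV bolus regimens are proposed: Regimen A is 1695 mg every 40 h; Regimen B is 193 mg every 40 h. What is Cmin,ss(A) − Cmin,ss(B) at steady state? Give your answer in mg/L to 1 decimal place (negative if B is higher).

4.6 mg/L

Regimen A: f = (1/2)^(40/28) ≈ 0.3715; Cmin,ss = (1695/195)·f/(1−f) ≈ 5.138 mg/L.
Regimen B: f = (1/2)^(40/28) ≈ 0.3715; Cmin,ss = (193/195)·f/(1−f) ≈ 0.585 mg/L.
Difference ≈ 5.138 − 0.585 ≈ 4.553 mg/L.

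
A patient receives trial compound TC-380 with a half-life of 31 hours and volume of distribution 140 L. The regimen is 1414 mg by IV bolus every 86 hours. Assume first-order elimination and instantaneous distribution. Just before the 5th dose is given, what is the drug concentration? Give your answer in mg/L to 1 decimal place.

f = (1/2)^(τ/t½) = (1/2)^(86/31) ≈ 0.1462.
C₀ = D/Vd = 1414/140 ≈ 10.100 mg/L.
Before the 5th dose, 4 doses have been given. Superposition: Cmin = C₀·(f + f² + … + f^4).
≈ 10.100 × (0.1462 + 0.0214 + 0.0031 + 0.0005) ≈ 10.100 × 0.1712 ≈ 1.729 mg/L.

1.7 mg/L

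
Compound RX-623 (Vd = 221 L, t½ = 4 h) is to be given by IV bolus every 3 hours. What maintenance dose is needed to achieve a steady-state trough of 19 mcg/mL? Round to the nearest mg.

τ/t½ = 3/4 ≈ 0.75, so f = (1/2)^(3/4) ≈ 0.594604.
Cmin,ss = (D/Vd)·f/(1−f), so D = Cmin,ss·Vd·(1−f)/f.
D = 19 × 221 × (1−f)/f ≈ 19 × 221 × 0.68179 ≈ 2862.84 mg.

2863 mg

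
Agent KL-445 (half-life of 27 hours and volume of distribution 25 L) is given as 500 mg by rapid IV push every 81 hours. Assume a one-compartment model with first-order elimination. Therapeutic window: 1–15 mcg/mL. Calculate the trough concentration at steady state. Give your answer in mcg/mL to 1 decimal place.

2.9 mcg/mL

τ = 81 h = 3 half-lives, so f = (1/2)^3 = 0.125.
Accumulation ratio R = 1/(1 − f) = 1/0.875 = 8/7.
Single-dose peak C₀ = D/Vd = 500/25 = 20 mcg/mL.
Steady-state peak Cmax,ss = C₀·R = 20 × 8/7 ≈ 22.857 mcg/mL.
Steady-state trough Cmin,ss = Cmax,ss·f ≈ 22.857 × 0.125 ≈ 2.857 mcg/mL.
Trough 2.9 mcg/mL vs MEC 1 mcg/mL: adequate.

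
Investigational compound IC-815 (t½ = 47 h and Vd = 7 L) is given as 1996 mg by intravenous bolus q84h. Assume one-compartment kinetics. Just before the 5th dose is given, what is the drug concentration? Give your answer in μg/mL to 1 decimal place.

115.5 μg/mL

f = (1/2)^(τ/t½) = (1/2)^(84/47) ≈ 0.2897.
C₀ = D/Vd = 1996/7 ≈ 285.143 μg/mL.
Before the 5th dose, 4 doses have been given. Superposition: Cmin = C₀·(f + f² + … + f^4).
≈ 285.143 × (0.2897 + 0.0839 + 0.0243 + 0.0070) ≈ 285.143 × 0.4049 ≈ 115.454 μg/mL.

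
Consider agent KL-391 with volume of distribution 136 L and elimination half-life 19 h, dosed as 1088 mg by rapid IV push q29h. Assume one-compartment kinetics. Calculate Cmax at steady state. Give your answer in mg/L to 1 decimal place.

τ/t½ = 29/19 ≈ 1.5263, so fraction remaining f = (1/2)^(29/19) ≈ 0.3472.
At steady state, accumulation factor R = 1/(1 − e^(−kτ)) ≈ 1.5319.
Single-dose peak C₀ = D/Vd = 1088/136 ≈ 8.000 mg/L.
Steady-state peak Cmax,ss = C₀·R ≈ 8.000 × 1.5319 ≈ 12.255 mg/L.

12.3 mg/L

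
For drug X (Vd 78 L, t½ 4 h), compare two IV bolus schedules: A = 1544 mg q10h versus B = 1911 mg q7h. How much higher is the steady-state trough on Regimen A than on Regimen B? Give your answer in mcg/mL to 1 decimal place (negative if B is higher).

Regimen A: f = (1/2)^(10/4) ≈ 0.1768; Cmin,ss = (1544/78)·f/(1−f) ≈ 4.251 mcg/mL.
Regimen B: f = (1/2)^(7/4) ≈ 0.2973; Cmin,ss = (1911/78)·f/(1−f) ≈ 10.366 mcg/mL.
Difference ≈ 4.251 − 10.366 ≈ -6.115 mcg/mL.

-6.1 mcg/mL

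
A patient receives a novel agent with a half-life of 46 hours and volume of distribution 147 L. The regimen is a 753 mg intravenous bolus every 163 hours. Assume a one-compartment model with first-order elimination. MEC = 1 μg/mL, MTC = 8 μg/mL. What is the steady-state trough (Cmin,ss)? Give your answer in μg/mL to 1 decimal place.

Over one 163-h interval, 163/46 ≈ 3.5435 half-lives elapse, leaving f ≈ 0.0858 of each dose.
Single-dose peak C₀ = D/Vd = 753/147 ≈ 5.122 μg/mL.
Steady-state trough Cmin,ss = C₀·f/(1−f) ≈ 5.122 × 0.0858/0.9142 ≈ 0.481 μg/mL.
Trough 0.5 μg/mL vs MEC 1 μg/mL: subtherapeutic.

0.5 μg/mL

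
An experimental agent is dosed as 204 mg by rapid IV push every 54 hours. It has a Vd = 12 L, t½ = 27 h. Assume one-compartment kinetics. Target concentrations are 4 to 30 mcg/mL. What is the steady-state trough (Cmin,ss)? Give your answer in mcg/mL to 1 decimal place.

τ = 54 h = 2 half-lives, so f = (1/2)^2 = 0.25.
Accumulation ratio R = 1/(1 − f) = 1/0.75 = 4/3.
Single-dose peak C₀ = D/Vd = 204/12 = 17 mcg/mL.
Steady-state peak Cmax,ss = C₀·R = 17 × 4/3 ≈ 22.667 mcg/mL.
Steady-state trough Cmin,ss = Cmax,ss·f ≈ 22.667 × 0.25 ≈ 5.667 mcg/mL.
Trough 5.7 mcg/mL vs MEC 4 mcg/mL: adequate.

5.7 mcg/mL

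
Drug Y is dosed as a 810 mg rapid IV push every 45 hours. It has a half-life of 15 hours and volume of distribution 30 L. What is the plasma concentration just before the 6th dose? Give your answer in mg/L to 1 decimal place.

3.9 mg/L

f = (1/2)^(τ/t½) = (1/2)^(45/15) ≈ 0.1250.
C₀ = D/Vd = 810/30 ≈ 27.000 mg/L.
Before the 6th dose, 5 doses have been given. Superposition: Cmin = C₀·(f + f² + … + f^5).
≈ 27.000 × (0.1250 + 0.0156 + 0.0020 + 0.0002 + 0.0000) ≈ 27.000 × 0.1428 ≈ 3.856 mg/L.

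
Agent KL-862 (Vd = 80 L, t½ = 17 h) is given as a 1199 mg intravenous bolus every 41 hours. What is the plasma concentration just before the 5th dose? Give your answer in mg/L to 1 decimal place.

f = (1/2)^(τ/t½) = (1/2)^(41/17) ≈ 0.1879.
C₀ = D/Vd = 1199/80 ≈ 14.988 mg/L.
Before the 5th dose, 4 doses have been given. Superposition: Cmin = C₀·(f + f² + … + f^4).
≈ 14.988 × (0.1879 + 0.0353 + 0.0066 + 0.0012) ≈ 14.988 × 0.2310 ≈ 3.462 mg/L.

3.5 mg/L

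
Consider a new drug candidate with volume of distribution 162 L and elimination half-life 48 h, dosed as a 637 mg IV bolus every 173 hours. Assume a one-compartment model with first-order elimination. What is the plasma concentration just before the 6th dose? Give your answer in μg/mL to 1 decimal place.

f = (1/2)^(τ/t½) = (1/2)^(173/48) ≈ 0.0822.
C₀ = D/Vd = 637/162 ≈ 3.932 μg/mL.
Before the 6th dose, 5 doses have been given. Superposition: Cmin = C₀·(f + f² + … + f^5).
≈ 3.932 × (0.0822 + 0.0068 + 0.0006 + 0.0000 + 0.0000) ≈ 3.932 × 0.0896 ≈ 0.352 μg/mL.

0.4 μg/mL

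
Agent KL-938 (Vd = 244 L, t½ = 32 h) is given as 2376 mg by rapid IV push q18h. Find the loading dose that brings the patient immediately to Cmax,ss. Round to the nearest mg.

7359 mg

f = (1/2)^(18/32) ≈ 0.677128; accumulation ratio R = 1/(1−f) ≈ 3.09720.
Loading dose to hit Cmax,ss on first dose: D_load = D_maint·R ≈ 2376 × 3.09720 ≈ 7358.95 mg.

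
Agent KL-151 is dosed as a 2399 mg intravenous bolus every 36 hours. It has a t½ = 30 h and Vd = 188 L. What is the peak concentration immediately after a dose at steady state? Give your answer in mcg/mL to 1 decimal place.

Over one 36-h interval, 36/30 ≈ 1.2 half-lives elapse, leaving f ≈ 0.4353 of each dose.
At steady state, accumulation factor R = 1/(1 − e^(−kτ)) ≈ 1.7709.
Each bolus raises the concentration by D/Vd = 2399/188 ≈ 12.761 mcg/mL.
Cmax,ss = C₀/(1 − f) ≈ 12.761/0.5647 ≈ 22.598 mcg/mL.

22.6 mcg/mL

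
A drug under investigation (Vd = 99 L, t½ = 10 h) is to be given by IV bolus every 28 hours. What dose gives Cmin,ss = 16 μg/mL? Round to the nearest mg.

τ/t½ = 28/10 ≈ 2.8, so f = (1/2)^(28/10) ≈ 0.143587.
Cmin,ss = (D/Vd)·f/(1−f), so D = Cmin,ss·Vd·(1−f)/f.
D = 16 × 99 × (1−f)/f ≈ 16 × 99 × 5.96442 ≈ 9447.64 mg.

9448 mg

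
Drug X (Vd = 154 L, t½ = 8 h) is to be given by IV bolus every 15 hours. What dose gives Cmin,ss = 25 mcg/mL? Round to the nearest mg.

10272 mg

τ/t½ = 15/8 ≈ 1.875, so f = (1/2)^(15/8) ≈ 0.272627.
Cmin,ss = (D/Vd)·f/(1−f), so D = Cmin,ss·Vd·(1−f)/f.
D = 25 × 154 × (1−f)/f ≈ 25 × 154 × 2.66802 ≈ 10271.88 mg.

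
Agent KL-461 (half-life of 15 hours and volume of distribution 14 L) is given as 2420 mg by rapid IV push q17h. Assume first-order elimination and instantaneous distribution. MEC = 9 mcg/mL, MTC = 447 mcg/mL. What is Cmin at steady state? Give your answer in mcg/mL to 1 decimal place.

144.8 mcg/mL

Over one 17-h interval, 17/15 ≈ 1.1333 half-lives elapse, leaving f ≈ 0.4559 of each dose.
Single-dose peak C₀ = D/Vd = 2420/14 ≈ 172.857 mcg/mL.
Steady-state trough Cmin,ss = C₀·f/(1−f) ≈ 172.857 × 0.4559/0.5441 ≈ 144.836 mcg/mL.
Trough 144.8 mcg/mL vs MEC 9 mcg/mL: adequate.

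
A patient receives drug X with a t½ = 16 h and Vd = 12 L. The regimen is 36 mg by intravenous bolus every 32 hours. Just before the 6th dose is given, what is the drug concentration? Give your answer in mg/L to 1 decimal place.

1.0 mg/L

f = (1/2)^(τ/t½) = (1/2)^(32/16) ≈ 0.2500.
C₀ = D/Vd = 36/12 ≈ 3.000 mg/L.
Before the 6th dose, 5 doses have been given. Superposition: Cmin = C₀·(f + f² + … + f^5).
≈ 3.000 × (0.2500 + 0.0625 + 0.0156 + 0.0039 + 0.0010) ≈ 3.000 × 0.3330 ≈ 0.999 mg/L.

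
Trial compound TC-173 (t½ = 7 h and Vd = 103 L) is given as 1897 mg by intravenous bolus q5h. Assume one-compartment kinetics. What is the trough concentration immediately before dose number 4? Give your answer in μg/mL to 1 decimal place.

f = (1/2)^(τ/t½) = (1/2)^(5/7) ≈ 0.6095.
C₀ = D/Vd = 1897/103 ≈ 18.417 μg/mL.
Before the 4th dose, 3 doses have been given. Superposition: Cmin = C₀·(f + f² + … + f^3).
≈ 18.417 × (0.6095 + 0.3715 + 0.2264) ≈ 18.417 × 1.2074 ≈ 22.237 μg/mL.

22.2 μg/mL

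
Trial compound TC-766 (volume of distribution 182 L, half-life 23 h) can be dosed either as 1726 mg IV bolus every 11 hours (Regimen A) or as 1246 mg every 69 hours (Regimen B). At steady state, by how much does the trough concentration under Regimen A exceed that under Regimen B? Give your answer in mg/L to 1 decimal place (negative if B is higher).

Regimen A: f = (1/2)^(11/23) ≈ 0.7178; Cmin,ss = (1726/182)·f/(1−f) ≈ 24.122 mg/L.
Regimen B: f = (1/2)^(69/23) ≈ 0.1250; Cmin,ss = (1246/182)·f/(1−f) ≈ 0.978 mg/L.
Difference ≈ 24.122 − 0.978 ≈ 23.144 mg/L.

23.1 mg/L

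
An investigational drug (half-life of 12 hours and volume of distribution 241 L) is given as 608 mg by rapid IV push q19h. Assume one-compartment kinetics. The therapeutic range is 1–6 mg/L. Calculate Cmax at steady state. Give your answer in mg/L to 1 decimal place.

k = ln2/t½ = ln2/12 ≈ 0.057762 h⁻¹; fraction remaining f = e^(−kτ) = e^(−0.057762×19) ≈ 0.3337.
At steady state, accumulation factor R = 1/(1 − e^(−kτ)) ≈ 1.5008.
Each bolus raises the concentration by D/Vd = 608/241 ≈ 2.523 mg/L.
Steady-state peak Cmax,ss = C₀·R ≈ 2.523 × 1.5008 ≈ 3.787 mg/L.
Peak 3.8 mg/L vs MTC 6 mg/L: below toxic threshold.

3.8 mg/L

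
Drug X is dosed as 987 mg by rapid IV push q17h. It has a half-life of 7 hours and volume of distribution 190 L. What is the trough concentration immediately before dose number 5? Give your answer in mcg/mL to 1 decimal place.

1.2 mcg/mL

f = (1/2)^(τ/t½) = (1/2)^(17/7) ≈ 0.1857.
C₀ = D/Vd = 987/190 ≈ 5.195 mcg/mL.
Before the 5th dose, 4 doses have been given. Superposition: Cmin = C₀·(f + f² + … + f^4).
≈ 5.195 × (0.1857 + 0.0345 + 0.0064 + 0.0012) ≈ 5.195 × 0.2278 ≈ 1.183 mcg/mL.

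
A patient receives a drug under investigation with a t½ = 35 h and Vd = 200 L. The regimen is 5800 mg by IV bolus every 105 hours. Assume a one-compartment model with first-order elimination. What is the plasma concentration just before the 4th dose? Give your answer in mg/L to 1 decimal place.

f = (1/2)^(τ/t½) = (1/2)^(105/35) ≈ 0.1250.
C₀ = D/Vd = 5800/200 ≈ 29.000 mg/L.
Before the 4th dose, 3 doses have been given. Superposition: Cmin = C₀·(f + f² + … + f^3).
≈ 29.000 × (0.1250 + 0.0156 + 0.0020) ≈ 29.000 × 0.1426 ≈ 4.135 mg/L.

4.1 mg/L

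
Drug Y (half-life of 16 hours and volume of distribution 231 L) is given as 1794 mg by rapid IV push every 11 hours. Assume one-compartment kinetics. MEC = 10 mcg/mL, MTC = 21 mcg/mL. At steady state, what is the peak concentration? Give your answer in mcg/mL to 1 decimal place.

20.5 mcg/mL

Over one 11-h interval, 11/16 ≈ 0.6875 half-lives elapse, leaving f ≈ 0.6209 of each dose.
Accumulation ratio R = 1/(1 − f) ≈ 1/0.3791 ≈ 2.6378.
Single-dose peak C₀ = D/Vd = 1794/231 ≈ 7.766 mcg/mL.
Steady-state peak Cmax,ss = C₀·R ≈ 7.766 × 2.6378 ≈ 20.485 mcg/mL.
Peak 20.5 mcg/mL vs MTC 21 mcg/mL: below toxic threshold.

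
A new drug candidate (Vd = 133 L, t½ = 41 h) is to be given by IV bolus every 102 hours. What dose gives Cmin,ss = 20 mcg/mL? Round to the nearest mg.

τ/t½ = 102/41 ≈ 2.4878, so f = (1/2)^(102/41) ≈ 0.178277.
Cmin,ss = (D/Vd)·f/(1−f), so D = Cmin,ss·Vd·(1−f)/f.
D = 20 × 133 × (1−f)/f ≈ 20 × 133 × 4.60925 ≈ 12260.61 mg.

12261 mg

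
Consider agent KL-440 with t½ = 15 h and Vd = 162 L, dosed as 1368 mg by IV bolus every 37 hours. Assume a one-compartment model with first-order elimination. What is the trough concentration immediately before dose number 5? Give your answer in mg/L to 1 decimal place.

1.9 mg/L

f = (1/2)^(τ/t½) = (1/2)^(37/15) ≈ 0.1809.
C₀ = D/Vd = 1368/162 ≈ 8.444 mg/L.
Before the 5th dose, 4 doses have been given. Superposition: Cmin = C₀·(f + f² + … + f^4).
≈ 8.444 × (0.1809 + 0.0327 + 0.0059 + 0.0011) ≈ 8.444 × 0.2206 ≈ 1.863 mg/L.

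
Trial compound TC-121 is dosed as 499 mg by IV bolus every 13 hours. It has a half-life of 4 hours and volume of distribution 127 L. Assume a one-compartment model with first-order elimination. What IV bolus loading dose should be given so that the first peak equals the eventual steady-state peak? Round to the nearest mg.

f = (1/2)^(13/4) ≈ 0.105112; accumulation ratio R = 1/(1−f) ≈ 1.11746.
Loading dose to hit Cmax,ss on first dose: D_load = D_maint·R ≈ 499 × 1.11746 ≈ 557.61 mg.

558 mg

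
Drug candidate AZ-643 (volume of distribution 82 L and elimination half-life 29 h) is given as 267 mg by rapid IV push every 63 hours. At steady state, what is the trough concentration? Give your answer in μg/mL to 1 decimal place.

k = ln2/t½ = ln2/29 ≈ 0.023902 h⁻¹; fraction remaining f = e^(−kτ) = e^(−0.023902×63) ≈ 0.2218.
Each bolus raises the concentration by D/Vd = 267/82 ≈ 3.256 μg/mL.
Steady-state trough Cmin,ss = C₀·f/(1−f) ≈ 3.256 × 0.2218/0.7782 ≈ 0.928 μg/mL.

0.9 μg/mL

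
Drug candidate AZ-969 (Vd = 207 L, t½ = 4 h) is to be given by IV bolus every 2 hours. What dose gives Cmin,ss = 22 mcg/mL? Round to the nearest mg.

1886 mg

τ/t½ = 2/4 ≈ 0.5, so f = (1/2)^(2/4) ≈ 0.707107.
Cmin,ss = (D/Vd)·f/(1−f), so D = Cmin,ss·Vd·(1−f)/f.
D = 22 × 207 × (1−f)/f ≈ 22 × 207 × 0.41421 ≈ 1886.31 mg.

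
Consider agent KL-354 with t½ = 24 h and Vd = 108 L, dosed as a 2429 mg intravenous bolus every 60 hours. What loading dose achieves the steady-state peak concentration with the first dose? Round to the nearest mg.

2951 mg

f = (1/2)^(60/24) ≈ 0.176777; accumulation ratio R = 1/(1−f) ≈ 1.21474.
Loading dose to hit Cmax,ss on first dose: D_load = D_maint·R ≈ 2429 × 1.21474 ≈ 2950.60 mg.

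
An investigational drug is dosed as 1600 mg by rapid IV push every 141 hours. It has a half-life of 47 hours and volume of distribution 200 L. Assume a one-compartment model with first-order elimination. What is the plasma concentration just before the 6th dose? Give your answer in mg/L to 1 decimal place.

1.1 mg/L

f = (1/2)^(τ/t½) = (1/2)^(141/47) ≈ 0.1250.
C₀ = D/Vd = 1600/200 ≈ 8.000 mg/L.
Before the 6th dose, 5 doses have been given. Superposition: Cmin = C₀·(f + f² + … + f^5).
≈ 8.000 × (0.1250 + 0.0156 + 0.0020 + 0.0002 + 0.0000) ≈ 8.000 × 0.1428 ≈ 1.142 mg/L.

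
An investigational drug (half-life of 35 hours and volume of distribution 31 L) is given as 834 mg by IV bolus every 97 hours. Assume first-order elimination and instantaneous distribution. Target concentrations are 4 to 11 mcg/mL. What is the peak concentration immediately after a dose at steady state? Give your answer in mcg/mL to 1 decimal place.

Over one 97-h interval, 97/35 ≈ 2.7714 half-lives elapse, leaving f ≈ 0.1465 of each dose.
At steady state, accumulation factor R = 1/(1 − e^(−kτ)) ≈ 1.1716.
Each bolus raises the concentration by D/Vd = 834/31 ≈ 26.903 mcg/mL.
Steady-state peak Cmax,ss = C₀·R ≈ 26.903 × 1.1716 ≈ 31.520 mcg/mL.
Peak 31.5 mcg/mL vs MTC 11 mcg/mL: exceeds toxic threshold.

31.5 mcg/mL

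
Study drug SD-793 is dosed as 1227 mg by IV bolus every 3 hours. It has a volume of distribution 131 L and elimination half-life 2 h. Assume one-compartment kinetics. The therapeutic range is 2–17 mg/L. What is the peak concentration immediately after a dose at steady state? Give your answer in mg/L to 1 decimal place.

Over one 3-h interval, 3/2 ≈ 1.5 half-lives elapse, leaving f ≈ 0.3536 of each dose.
Accumulation ratio R = 1/(1 − f) ≈ 1/0.6464 ≈ 1.5470.
Each bolus raises the concentration by D/Vd = 1227/131 ≈ 9.366 mg/L.
Steady-state peak Cmax,ss = C₀·R ≈ 9.366 × 1.5470 ≈ 14.489 mg/L.
Peak 14.5 mg/L vs MTC 17 mg/L: below toxic threshold.

14.5 mg/L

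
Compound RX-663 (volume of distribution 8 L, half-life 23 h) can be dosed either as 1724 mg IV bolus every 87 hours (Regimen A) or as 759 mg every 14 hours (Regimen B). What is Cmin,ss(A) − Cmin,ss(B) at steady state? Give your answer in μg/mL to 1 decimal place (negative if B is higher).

-163.9 μg/mL

Regimen A: f = (1/2)^(87/23) ≈ 0.0727; Cmin,ss = (1724/8)·f/(1−f) ≈ 16.895 μg/mL.
Regimen B: f = (1/2)^(14/23) ≈ 0.6558; Cmin,ss = (759/8)·f/(1−f) ≈ 180.764 μg/mL.
Difference ≈ 16.895 − 180.764 ≈ -163.869 μg/mL.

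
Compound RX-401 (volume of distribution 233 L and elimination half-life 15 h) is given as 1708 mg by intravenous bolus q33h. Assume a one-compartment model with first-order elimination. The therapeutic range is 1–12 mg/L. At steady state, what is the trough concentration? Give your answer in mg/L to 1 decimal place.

Over one 33-h interval, 33/15 ≈ 2.2 half-lives elapse, leaving f ≈ 0.2176 of each dose.
At steady state, accumulation factor R = 1/(1 − e^(−kτ)) ≈ 1.2781.
Each bolus raises the concentration by D/Vd = 1708/233 ≈ 7.330 mg/L.
Steady-state peak Cmax,ss = C₀·R ≈ 7.330 × 1.2781 ≈ 9.368 mg/L.
Steady-state trough Cmin,ss = Cmax,ss·f ≈ 9.368 × 0.2176 ≈ 2.038 mg/L.
Trough 2.0 mg/L vs MEC 1 mg/L: adequate.

2.0 mg/L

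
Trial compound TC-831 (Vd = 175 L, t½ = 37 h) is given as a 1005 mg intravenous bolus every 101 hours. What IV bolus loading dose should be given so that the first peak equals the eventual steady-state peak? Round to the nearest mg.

f = (1/2)^(101/37) ≈ 0.150754; accumulation ratio R = 1/(1−f) ≈ 1.17752.
Loading dose to hit Cmax,ss on first dose: D_load = D_maint·R ≈ 1005 × 1.17752 ≈ 1183.41 mg.

1183 mg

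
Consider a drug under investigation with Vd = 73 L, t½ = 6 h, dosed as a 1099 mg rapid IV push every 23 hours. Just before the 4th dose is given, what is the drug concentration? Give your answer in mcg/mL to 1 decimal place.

f = (1/2)^(τ/t½) = (1/2)^(23/6) ≈ 0.0702.
C₀ = D/Vd = 1099/73 ≈ 15.055 mcg/mL.
Before the 4th dose, 3 doses have been given. Superposition: Cmin = C₀·(f + f² + … + f^3).
≈ 15.055 × (0.0702 + 0.0049 + 0.0003) ≈ 15.055 × 0.0754 ≈ 1.135 mcg/mL.

1.1 mcg/mL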